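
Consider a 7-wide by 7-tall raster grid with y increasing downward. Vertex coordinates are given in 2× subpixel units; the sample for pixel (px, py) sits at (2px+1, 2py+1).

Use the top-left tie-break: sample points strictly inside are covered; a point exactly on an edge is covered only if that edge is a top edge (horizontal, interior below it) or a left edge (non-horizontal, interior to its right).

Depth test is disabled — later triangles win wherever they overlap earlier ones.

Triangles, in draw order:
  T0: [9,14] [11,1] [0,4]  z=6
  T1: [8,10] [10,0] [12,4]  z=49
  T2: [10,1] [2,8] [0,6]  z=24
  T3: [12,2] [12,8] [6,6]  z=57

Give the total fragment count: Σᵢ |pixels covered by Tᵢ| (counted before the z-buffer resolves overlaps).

T0:
  2·area = 137  (B↔C swapped to make it positive)
  edge (9, 14)→(0, 4): d=(-9,-10) top-left  bias=+0
  edge (0, 4)→(11, 1): d=(11,-3) top-left  bias=+0
  edge (11, 1)→(9, 14): d=(-2,13) right/bottom  bias=-1
    (5,0)@(11, 1): e=[137,0,0] → ·  [on edge]
    (2,1)@(5, 3): e=[59,4,74] → #
    (3,1)@(7, 3): e=[79,10,48] → #
    (4,1)@(9, 3): e=[99,16,22] → #
    (5,1)@(11, 3): e=[119,22,-4] → ·
    (0,2)@(1, 5): e=[1,14,122] → #
    (1,2)@(3, 5): e=[21,20,96] → #
    (5,2)@(11, 5): e=[101,44,-8] → ·
    (0,3)@(1, 7): e=[-17,36,118] → ·
    (1,3)@(3, 7): e=[3,42,92] → #
    (5,3)@(11, 7): e=[83,66,-12] → ·
    (1,4)@(3, 9): e=[-15,64,88] → ·
  covered (18 px):
    · · · · · · ·
    · · # # # · ·
    # # # # # · ·
    · # # # # · ·
    · · # # # · ·
    · · · # # · ·
    · · · · # · ·
T1:
  2·area = 28
  edge (8, 10)→(10, 0): d=(2,-10) top-left  bias=+0
  edge (10, 0)→(12, 4): d=(2,4) right/bottom  bias=-1
  edge (12, 4)→(8, 10): d=(-4,6) right/bottom  bias=-1
    (5,1)@(11, 3): e=[16,2,10] → #
    (6,1)@(13, 3): e=[36,-6,-2] → ·
    (4,2)@(9, 5): e=[0,14,14] → #  [on edge]
    (6,2)@(13, 5): e=[40,-2,-10] → ·
    (4,3)@(9, 7): e=[4,18,6] → #
    (5,3)@(11, 7): e=[24,10,-6] → ·
    (4,4)@(9, 9): e=[8,22,-2] → ·
  covered (4 px):
    · · · · · · ·
    · · · · · # ·
    · · · · # # ·
    · · · · # · ·
    · · · · · · ·
    · · · · · · ·
    · · · · · · ·
T2:
  2·area = 30
  edge (10, 1)→(2, 8): d=(-8,7) right/bottom  bias=-1
  edge (2, 8)→(0, 6): d=(-2,-2) top-left  bias=+0
  edge (0, 6)→(10, 1): d=(10,-5) top-left  bias=+0
    (3,1)@(7, 3): e=[5,20,5] → #
    (4,1)@(9, 3): e=[-9,24,15] → ·
    (1,2)@(3, 5): e=[17,8,5] → #
    (2,2)@(5, 5): e=[3,12,15] → #
    (3,2)@(7, 5): e=[-11,16,25] → ·
    (0,3)@(1, 7): e=[15,0,15] → #  [on edge]
    (2,3)@(5, 7): e=[-13,8,35] → ·
    (0,4)@(1, 9): e=[-1,-4,35] → ·
    (1,4)@(3, 9): e=[-15,0,45] → ·  [on edge]
    (2,5)@(5, 11): e=[-45,0,75] → ·  [on edge]
    (3,6)@(7, 13): e=[-75,0,105] → ·  [on edge]
  covered (5 px):
    · · · · · · ·
    · · · # · · ·
    · # # · · · ·
    # # · · · · ·
    · · · · · · ·
    · · · · · · ·
    · · · · · · ·
T3:
  2·area = 36
  edge (12, 2)→(12, 8): d=(0,6) right/bottom  bias=-1
  edge (12, 8)→(6, 6): d=(-6,-2) top-left  bias=+0
  edge (6, 6)→(12, 2): d=(6,-4) top-left  bias=+0
    (5,1)@(11, 3): e=[6,28,2] → #
    (6,1)@(13, 3): e=[-6,32,10] → ·
    (1,2)@(3, 5): e=[54,0,-18] → ·  [on edge]
    (4,2)@(9, 5): e=[18,12,6] → #
    (6,2)@(13, 5): e=[-6,20,22] → ·
    (4,3)@(9, 7): e=[18,0,18] → #  [on edge]
    (6,3)@(13, 7): e=[-6,8,34] → ·
    (4,4)@(9, 9): e=[18,-12,30] → ·
    (5,4)@(11, 9): e=[6,-8,38] → ·
  covered (5 px):
    · · · · · · ·
    · · · · · # ·
    · · · · # # ·
    · · · · # # ·
    · · · · · · ·
    · · · · · · ·
    · · · · · · ·

Answer: 32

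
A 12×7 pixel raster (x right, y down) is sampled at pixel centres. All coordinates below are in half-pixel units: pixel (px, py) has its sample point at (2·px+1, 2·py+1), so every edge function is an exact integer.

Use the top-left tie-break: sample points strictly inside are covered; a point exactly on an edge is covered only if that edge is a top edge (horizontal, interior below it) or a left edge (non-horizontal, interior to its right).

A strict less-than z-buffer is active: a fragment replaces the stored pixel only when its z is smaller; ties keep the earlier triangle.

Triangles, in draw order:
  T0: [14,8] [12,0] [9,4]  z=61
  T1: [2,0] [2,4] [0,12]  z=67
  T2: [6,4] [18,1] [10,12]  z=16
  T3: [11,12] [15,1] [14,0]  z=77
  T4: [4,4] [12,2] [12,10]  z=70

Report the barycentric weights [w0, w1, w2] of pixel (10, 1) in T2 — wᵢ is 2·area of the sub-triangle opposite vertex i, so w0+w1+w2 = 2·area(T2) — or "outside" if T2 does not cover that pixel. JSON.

T0:
  2·area = 32  (B↔C swapped to make it positive)
  edge (14, 8)→(9, 4): d=(-5,-4) top-left  bias=+0
  edge (9, 4)→(12, 0): d=(3,-4) top-left  bias=+0
  edge (12, 0)→(14, 8): d=(2,8) right/bottom  bias=-1
    (5,1)@(11, 3): e=[13,5,14] → █
    (6,1)@(13, 3): e=[21,13,-2] → ·
    (5,2)@(11, 5): e=[3,11,18] → █
    (6,2)@(13, 5): e=[11,19,2] → █
    (7,2)@(15, 5): e=[19,27,-14] → ·
    (5,3)@(11, 7): e=[-7,17,22] → ·
    (6,3)@(13, 7): e=[1,25,6] → █
    (7,3)@(15, 7): e=[9,33,-10] → ·
    (6,4)@(13, 9): e=[-9,31,10] → ·
  covered (4 px):
    · · · · · · · · · · · ·
    · · · · · █ · · · · · ·
    · · · · · █ █ · · · · ·
    · · · · · · █ · · · · ·
    · · · · · · · · · · · ·
    · · · · · · · · · · · ·
    · · · · · · · · · · · ·
T1:
  2·area = 8
  edge (2, 0)→(2, 4): d=(0,4) right/bottom  bias=-1
  edge (2, 4)→(0, 12): d=(-2,8) right/bottom  bias=-1
  edge (0, 12)→(2, 0): d=(2,-12) top-left  bias=+0
    (0,3)@(1, 7): e=[4,2,2] → █
    (1,3)@(3, 7): e=[-4,-14,26] → ·
    (0,4)@(1, 9): e=[4,-2,6] → ·
  covered (1 px):
    · · · · · · · · · · · ·
    · · · · · · · · · · · ·
    · · · · · · · · · · · ·
    █ · · · · · · · · · · ·
    · · · · · · · · · · · ·
    · · · · · · · · · · · ·
    · · · · · · · · · · · ·
T2:
  2·area = 108
  edge (6, 4)→(18, 1): d=(12,-3) top-left  bias=+0
  edge (18, 1)→(10, 12): d=(-8,11) right/bottom  bias=-1
  edge (10, 12)→(6, 4): d=(-4,-8) top-left  bias=+0
    (5,1)@(11, 3): e=[3,61,44] → █
    (6,1)@(13, 3): e=[9,39,60] → █
    (7,1)@(15, 3): e=[15,17,76] → █
    (8,1)@(17, 3): e=[21,-5,92] → ·
    (3,2)@(7, 5): e=[15,89,4] → █
    (4,2)@(9, 5): e=[21,67,20] → █
    (8,2)@(17, 5): e=[45,-21,84] → ·
    (3,3)@(7, 7): e=[39,73,-4] → ·
    (4,3)@(9, 7): e=[45,51,12] → █
    (7,3)@(15, 7): e=[63,-15,60] → ·
    (4,4)@(9, 9): e=[69,35,4] → █
    (6,4)@(13, 9): e=[81,-9,36] → ·
  covered (13 px):
    · · · · · · · · · · · ·
    · · · · · █ █ █ · · · ·
    · · · █ █ █ █ █ · · · ·
    · · · · █ █ █ · · · · ·
    · · · · █ █ · · · · · ·
    · · · · · · · · · · · ·
    · · · · · · · · · · · ·
T3:
  2·area = 15  (B↔C swapped to make it positive)
  edge (11, 12)→(14, 0): d=(3,-12) top-left  bias=+0
  edge (14, 0)→(15, 1): d=(1,1) right/bottom  bias=-1
  edge (15, 1)→(11, 12): d=(-4,11) right/bottom  bias=-1
    (7,0)@(15, 1): e=[15,0,0] → ·  [on edge]
    (8,1)@(17, 3): e=[45,0,-30] → ·  [on edge]
    (6,2)@(13, 5): e=[3,6,6] → █
    (7,2)@(15, 5): e=[27,4,-16] → ·
    (9,2)@(19, 5): e=[75,0,-60] → ·  [on edge]
    (6,3)@(13, 7): e=[9,8,-2] → ·
    (10,3)@(21, 7): e=[105,0,-90] → ·  [on edge]
    (11,4)@(23, 9): e=[135,0,-120] → ·  [on edge]
  covered (1 px):
    · · · · · · · · · · · ·
    · · · · · · · · · · · ·
    · · · · · · █ · · · · ·
    · · · · · · · · · · · ·
    · · · · · · · · · · · ·
    · · · · · · · · · · · ·
    · · · · · · · · · · · ·
T4:
  2·area = 64
  edge (4, 4)→(12, 2): d=(8,-2) top-left  bias=+0
  edge (12, 2)→(12, 10): d=(0,8) right/bottom  bias=-1
  edge (12, 10)→(4, 4): d=(-8,-6) top-left  bias=+0
    (4,1)@(9, 3): e=[2,24,38] → █
    (5,1)@(11, 3): e=[6,8,50] → █
    (6,1)@(13, 3): e=[10,-8,62] → ·
    (3,2)@(7, 5): e=[14,40,10] → █
    (6,2)@(13, 5): e=[26,-8,46] → ·
    (3,3)@(7, 7): e=[30,40,-6] → ·
    (4,3)@(9, 7): e=[34,24,6] → █
    (6,3)@(13, 7): e=[42,-8,30] → ·
    (4,4)@(9, 9): e=[50,24,-10] → ·
    (5,4)@(11, 9): e=[54,8,2] → █
    (6,4)@(13, 9): e=[58,-8,14] → ·
    (5,5)@(11, 11): e=[70,8,-14] → ·
  covered (8 px):
    · · · · · · · · · · · ·
    · · · · █ █ · · · · · ·
    · · · █ █ █ · · · · · ·
    · · · · █ █ · · · · · ·
    · · · · · █ · · · · · ·
    · · · · · · · · · · · ·
    · · · · · · · · · · · ·

Final: "outside"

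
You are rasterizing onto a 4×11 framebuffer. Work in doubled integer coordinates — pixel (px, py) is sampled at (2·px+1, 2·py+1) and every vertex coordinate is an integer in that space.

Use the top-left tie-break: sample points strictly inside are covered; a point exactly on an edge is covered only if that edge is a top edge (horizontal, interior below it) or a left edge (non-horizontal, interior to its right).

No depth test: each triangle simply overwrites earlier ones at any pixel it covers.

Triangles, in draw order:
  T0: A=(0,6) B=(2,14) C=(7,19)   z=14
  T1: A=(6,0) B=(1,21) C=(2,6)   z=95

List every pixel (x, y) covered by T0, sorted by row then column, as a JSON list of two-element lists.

T0:
  2·area = 30  (B↔C swapped to make it positive)
  edge (0, 6)→(7, 19): d=(7,13) right/bottom  bias=-1
  edge (7, 19)→(2, 14): d=(-5,-5) top-left  bias=+0
  edge (2, 14)→(0, 6): d=(-2,-8) top-left  bias=+0
    (0,4)@(1, 9): e=[8,20,2] → █
    (1,4)@(3, 9): e=[-18,30,18] → ·
    (0,5)@(1, 11): e=[22,10,-2] → ·
    (0,6)@(1, 13): e=[36,0,-6] → ·  [on edge]
    (1,6)@(3, 13): e=[10,10,10] → █
    (2,6)@(5, 13): e=[-16,20,26] → ·
    (1,7)@(3, 15): e=[24,0,6] → █  [on edge]
    (2,7)@(5, 15): e=[-2,10,22] → ·
    (1,8)@(3, 17): e=[38,-10,2] → ·
    (2,8)@(5, 17): e=[12,0,18] → █  [on edge]
    (3,8)@(7, 17): e=[-14,10,34] → ·
    (2,9)@(5, 19): e=[26,-10,14] → ·
    (3,9)@(7, 19): e=[0,0,30] → ·  [on edge]
  covered (4 px):
    · · · ·
    · · · ·
    · · · ·
    · · · ·
    █ · · ·
    · · · ·
    · █ · ·
    · █ · ·
    · · █ ·
    · · · ·
    · · · ·
T1:
  2·area = 54
  edge (6, 0)→(1, 21): d=(-5,21) right/bottom  bias=-1
  edge (1, 21)→(2, 6): d=(1,-15) top-left  bias=+0
  edge (2, 6)→(6, 0): d=(4,-6) top-left  bias=+0
    (2,1)@(5, 3): e=[6,42,6] → █
    (3,1)@(7, 3): e=[-36,72,18] → ·
    (1,2)@(3, 5): e=[38,14,2] → █
    (2,2)@(5, 5): e=[-4,44,14] → ·
    (1,3)@(3, 7): e=[28,16,10] → █
    (2,3)@(5, 7): e=[-14,46,22] → ·
    (1,4)@(3, 9): e=[18,18,18] → █
    (2,4)@(5, 9): e=[-24,48,30] → ·
    (1,5)@(3, 11): e=[8,20,26] → █
    (2,5)@(5, 11): e=[-34,50,38] → ·
    (1,6)@(3, 13): e=[-2,22,34] → ·
    (0,10)@(1, 21): e=[0,0,54] → ·  [on edge]
  covered (5 px):
    · · · ·
    · · █ ·
    · █ · ·
    · █ · ·
    · █ · ·
    · █ · ·
    · · · ·
    · · · ·
    · · · ·
    · · · ·
    · · · ·

Answer: [[0,4],[1,6],[1,7],[2,8]]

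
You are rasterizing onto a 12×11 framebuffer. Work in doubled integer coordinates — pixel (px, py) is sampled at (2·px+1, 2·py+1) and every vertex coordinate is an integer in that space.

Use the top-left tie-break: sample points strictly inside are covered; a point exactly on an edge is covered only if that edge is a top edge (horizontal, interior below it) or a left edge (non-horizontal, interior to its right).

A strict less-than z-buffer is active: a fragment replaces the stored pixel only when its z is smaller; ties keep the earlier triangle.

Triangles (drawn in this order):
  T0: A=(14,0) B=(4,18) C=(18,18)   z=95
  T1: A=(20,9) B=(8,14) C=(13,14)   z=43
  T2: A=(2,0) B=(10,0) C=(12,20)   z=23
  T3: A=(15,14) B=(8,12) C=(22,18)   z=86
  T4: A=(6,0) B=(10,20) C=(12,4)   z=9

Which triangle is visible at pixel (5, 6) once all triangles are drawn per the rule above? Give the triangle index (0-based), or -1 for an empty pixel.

T0:
  2·area = 252  (B↔C swapped to make it positive)
  edge (14, 0)→(18, 18): d=(4,18) right/bottom  bias=-1
  edge (18, 18)→(4, 18): d=(-14,0) right/bottom  bias=-1
  edge (4, 18)→(14, 0): d=(10,-18) top-left  bias=+0
    (6,1)@(13, 3): e=[30,210,12] → █
    (7,1)@(15, 3): e=[-6,210,48] → ·
    (6,2)@(13, 5): e=[38,182,32] → █
    (7,2)@(15, 5): e=[2,182,68] → █
    (8,2)@(17, 5): e=[-34,182,104] → ·
    (5,3)@(11, 7): e=[82,154,16] → █
    (8,3)@(17, 7): e=[-26,154,124] → ·
    (4,4)@(9, 9): e=[126,126,0] → █  [on edge]
    (8,4)@(17, 9): e=[-18,126,144] → ·
    (4,5)@(9, 11): e=[134,98,20] → █
    (8,5)@(17, 11): e=[-10,98,164] → ·
    (3,6)@(7, 13): e=[178,70,4] → █
  covered (32 px):
    · · · · · · · · · · · ·
    · · · · · · █ · · · · ·
    · · · · · · █ █ · · · ·
    · · · · · █ █ █ · · · ·
    · · · · █ █ █ █ · · · ·
    · · · · █ █ █ █ · · · ·
    · · · █ █ █ █ █ · · · ·
    · · · █ █ █ █ █ █ · · ·
    · · █ █ █ █ █ █ █ · · ·
    · · · · · · · · · · · ·
    · · · · · · · · · · · ·
T1:
  2·area = 25  (B↔C swapped to make it positive)
  edge (20, 9)→(13, 14): d=(-7,5) right/bottom  bias=-1
  edge (13, 14)→(8, 14): d=(-5,0) right/bottom  bias=-1
  edge (8, 14)→(20, 9): d=(12,-5) top-left  bias=+0
    (8,5)@(17, 11): e=[1,15,9] → █
    (9,5)@(19, 11): e=[-9,15,19] → ·
    (5,6)@(11, 13): e=[17,5,3] → █
    (6,6)@(13, 13): e=[7,5,13] → █
    (7,6)@(15, 13): e=[-3,5,23] → ·
    (8,6)@(17, 13): e=[-13,5,33] → ·
    (5,7)@(11, 15): e=[3,-5,27] → ·
    (6,7)@(13, 15): e=[-7,-5,37] → ·
  covered (3 px):
    · · · · · · · · · · · ·
    · · · · · · · · · · · ·
    · · · · · · · · · · · ·
    · · · · · · · · · · · ·
    · · · · · · · · · · · ·
    · · · · · · · · █ · · ·
    · · · · · █ █ · · · · ·
    · · · · · · · · · · · ·
    · · · · · · · · · · · ·
    · · · · · · · · · · · ·
    · · · · · · · · · · · ·
T2:
  2·area = 160
  edge (2, 0)→(10, 0): d=(8,0) top-left  bias=+0
  edge (10, 0)→(12, 20): d=(2,20) right/bottom  bias=-1
  edge (12, 20)→(2, 0): d=(-10,-20) top-left  bias=+0
    (1,0)@(3, 1): e=[8,142,10] → █
    (2,0)@(5, 1): e=[8,102,50] → █
    (3,0)@(7, 1): e=[8,62,90] → █
    (4,0)@(9, 1): e=[8,22,130] → █
    (5,0)@(11, 1): e=[8,-18,170] → ·
    (1,1)@(3, 3): e=[24,146,-10] → ·
    (2,1)@(5, 3): e=[24,106,30] → █
    (5,1)@(11, 3): e=[24,-14,150] → ·
    (2,2)@(5, 5): e=[40,110,10] → █
    (5,2)@(11, 5): e=[40,-10,130] → ·
    (2,3)@(5, 7): e=[56,114,-10] → ·
    (3,3)@(7, 7): e=[56,74,30] → █
  covered (20 px):
    · █ █ █ █ · · · · · · ·
    · · █ █ █ · · · · · · ·
    · · █ █ █ · · · · · · ·
    · · · █ █ · · · · · · ·
    · · · █ █ · · · · · · ·
    · · · · █ █ · · · · · ·
    · · · · █ █ · · · · · ·
    · · · · · █ · · · · · ·
    · · · · · █ · · · · · ·
    · · · · · · · · · · · ·
    · · · · · · · · · · · ·
T3:
  2·area = 14  (B↔C swapped to make it positive)
  edge (15, 14)→(22, 18): d=(7,4) right/bottom  bias=-1
  edge (22, 18)→(8, 12): d=(-14,-6) top-left  bias=+0
  edge (8, 12)→(15, 14): d=(7,2) right/bottom  bias=-1
    (0,4)@(1, 9): e=[21,0,-7] → ·  [on edge]
    (5,6)@(11, 13): e=[9,4,1] → █
    (6,6)@(13, 13): e=[1,16,-3] → ·
    (5,7)@(11, 15): e=[23,-24,15] → ·
    (7,7)@(15, 15): e=[7,0,7] → █  [on edge]
    (8,7)@(17, 15): e=[-1,12,3] → ·
    (7,8)@(15, 17): e=[21,-28,21] → ·
  covered (2 px):
    · · · · · · · · · · · ·
    · · · · · · · · · · · ·
    · · · · · · · · · · · ·
    · · · · · · · · · · · ·
    · · · · · · · · · · · ·
    · · · · · · · · · · · ·
    · · · · · █ · · · · · ·
    · · · · · · · █ · · · ·
    · · · · · · · · · · · ·
    · · · · · · · · · · · ·
    · · · · · · · · · · · ·
T4:
  2·area = 104  (B↔C swapped to make it positive)
  edge (6, 0)→(12, 4): d=(6,4) right/bottom  bias=-1
  edge (12, 4)→(10, 20): d=(-2,16) right/bottom  bias=-1
  edge (10, 20)→(6, 0): d=(-4,-20) top-left  bias=+0
    (3,0)@(7, 1): e=[2,86,16] → █
    (4,0)@(9, 1): e=[-6,54,56] → ·
    (3,1)@(7, 3): e=[14,82,8] → █
    (4,1)@(9, 3): e=[6,50,48] → █
    (5,1)@(11, 3): e=[-2,18,88] → ·
    (3,2)@(7, 5): e=[26,78,0] → █  [on edge]
    (5,2)@(11, 5): e=[10,14,80] → █
    (6,2)@(13, 5): e=[2,-18,120] → ·
    (3,3)@(7, 7): e=[38,74,-8] → ·
    (4,3)@(9, 7): e=[30,42,32] → █
    (6,3)@(13, 7): e=[14,-22,112] → ·
    (4,4)@(9, 9): e=[42,38,24] → █
    (4,7)@(9, 15): e=[78,26,0] → █  [on edge]
  covered (14 px):
    · · · █ · · · · · · · ·
    · · · █ █ · · · · · · ·
    · · · █ █ █ · · · · · ·
    · · · · █ █ · · · · · ·
    · · · · █ █ · · · · · ·
    · · · · █ █ · · · · · ·
    · · · · █ · · · · · · ·
    · · · · █ · · · · · · ·
    · · · · · · · · · · · ·
    · · · · · · · · · · · ·
    · · · · · · · · · · · ·

Z-buffer (winner per pixel, '.' = empty):
  . 2 2 4 2 . . . . . . .
  . . 2 4 4 . 0 . . . . .
  . . 2 4 4 4 0 0 . . . .
  . . . 2 4 4 0 0 . . . .
  . . . 2 4 4 0 0 . . . .
  . . . . 4 4 0 0 1 . . .
  . . . 0 4 2 1 0 . . . .
  . . . 0 4 2 0 3 0 . . .
  . . 0 0 0 2 0 0 0 . . .
  . . . . . . . . . . . .
  . . . . . . . . . . . .

Final: 2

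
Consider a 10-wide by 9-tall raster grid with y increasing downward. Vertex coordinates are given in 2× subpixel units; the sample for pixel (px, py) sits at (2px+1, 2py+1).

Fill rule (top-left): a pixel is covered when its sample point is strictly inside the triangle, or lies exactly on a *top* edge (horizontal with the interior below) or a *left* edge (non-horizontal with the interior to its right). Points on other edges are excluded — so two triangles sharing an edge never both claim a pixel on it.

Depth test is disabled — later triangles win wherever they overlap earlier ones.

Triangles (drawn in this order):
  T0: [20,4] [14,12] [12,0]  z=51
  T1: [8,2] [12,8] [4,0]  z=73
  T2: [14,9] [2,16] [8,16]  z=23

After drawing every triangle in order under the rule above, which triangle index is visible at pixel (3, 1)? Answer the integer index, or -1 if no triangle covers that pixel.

T0:
  2·area = 88
  edge (20, 4)→(14, 12): d=(-6,8) right/bottom  bias=-1
  edge (14, 12)→(12, 0): d=(-2,-12) top-left  bias=+0
  edge (12, 0)→(20, 4): d=(8,4) right/bottom  bias=-1
    (6,0)@(13, 1): e=[74,10,4] → #
    (7,0)@(15, 1): e=[58,34,-4] → ·
    (6,1)@(13, 3): e=[62,6,20] → #
    (7,1)@(15, 3): e=[46,30,12] → #
    (8,1)@(17, 3): e=[30,54,4] → #
    (9,1)@(19, 3): e=[14,78,-4] → ·
    (6,2)@(13, 5): e=[50,2,36] → #
    (9,2)@(19, 5): e=[2,74,12] → #
    (6,3)@(13, 7): e=[38,-2,52] → ·
    (7,3)@(15, 7): e=[22,22,44] → #
    (9,3)@(19, 7): e=[-10,70,28] → ·
    (7,4)@(15, 9): e=[10,18,60] → #
  covered (11 px):
    · · · · · · # · · ·
    · · · · · · # # # ·
    · · · · · · # # # #
    · · · · · · · # # ·
    · · · · · · · # · ·
    · · · · · · · · · ·
    · · · · · · · · · ·
    · · · · · · · · · ·
    · · · · · · · · · ·
T1:
  2·area = 16
  edge (8, 2)→(12, 8): d=(4,6) right/bottom  bias=-1
  edge (12, 8)→(4, 0): d=(-8,-8) top-left  bias=+0
  edge (4, 0)→(8, 2): d=(4,2) right/bottom  bias=-1
    (2,0)@(5, 1): e=[14,0,2] → #  [on edge]
    (3,0)@(7, 1): e=[2,16,-2] → ·
    (2,1)@(5, 3): e=[22,-16,10] → ·
    (3,1)@(7, 3): e=[10,0,6] → #  [on edge]
    (4,1)@(9, 3): e=[-2,16,2] → ·
    (3,2)@(7, 5): e=[18,-16,14] → ·
    (4,2)@(9, 5): e=[6,0,10] → #  [on edge]
    (5,2)@(11, 5): e=[-6,16,6] → ·
    (4,3)@(9, 7): e=[14,-16,18] → ·
    (5,3)@(11, 7): e=[2,0,14] → #  [on edge]
    (6,3)@(13, 7): e=[-10,16,10] → ·
    (5,4)@(11, 9): e=[10,-16,22] → ·
    (6,4)@(13, 9): e=[-2,0,18] → ·  [on edge]
    (7,5)@(15, 11): e=[-6,0,22] → ·  [on edge]
    (8,6)@(17, 13): e=[-10,0,26] → ·  [on edge]
    (9,7)@(19, 15): e=[-14,0,30] → ·  [on edge]
  covered (4 px):
    · · # · · · · · · ·
    · · · # · · · · · ·
    · · · · # · · · · ·
    · · · · · # · · · ·
    · · · · · · · · · ·
    · · · · · · · · · ·
    · · · · · · · · · ·
    · · · · · · · · · ·
    · · · · · · · · · ·
T2:
  2·area = 42  (B↔C swapped to make it positive)
  edge (14, 9)→(8, 16): d=(-6,7) right/bottom  bias=-1
  edge (8, 16)→(2, 16): d=(-6,0) right/bottom  bias=-1
  edge (2, 16)→(14, 9): d=(12,-7) top-left  bias=+0
    (5,5)@(11, 11): e=[9,30,3] → #
    (6,5)@(13, 11): e=[-5,30,17] → ·
    (4,6)@(9, 13): e=[11,18,13] → #
    (5,6)@(11, 13): e=[-3,18,27] → ·
    (2,7)@(5, 15): e=[27,6,9] → #
    (3,7)@(7, 15): e=[13,6,23] → #
    (4,7)@(9, 15): e=[-1,6,37] → ·
    (2,8)@(5, 17): e=[15,-6,33] → ·
    (3,8)@(7, 17): e=[1,-6,47] → ·
  covered (4 px):
    · · · · · · · · · ·
    · · · · · · · · · ·
    · · · · · · · · · ·
    · · · · · · · · · ·
    · · · · · · · · · ·
    · · · · · # · · · ·
    · · · · # · · · · ·
    · · # # · · · · · ·
    · · · · · · · · · ·

Z-buffer (winner per pixel, '.' = empty):
  . . 1 . . . 0 . . .
  . . . 1 . . 0 0 0 .
  . . . . 1 . 0 0 0 0
  . . . . . 1 . 0 0 .
  . . . . . . . 0 . .
  . . . . . 2 . . . .
  . . . . 2 . . . . .
  . . 2 2 . . . . . .
  . . . . . . . . . .

Final: 1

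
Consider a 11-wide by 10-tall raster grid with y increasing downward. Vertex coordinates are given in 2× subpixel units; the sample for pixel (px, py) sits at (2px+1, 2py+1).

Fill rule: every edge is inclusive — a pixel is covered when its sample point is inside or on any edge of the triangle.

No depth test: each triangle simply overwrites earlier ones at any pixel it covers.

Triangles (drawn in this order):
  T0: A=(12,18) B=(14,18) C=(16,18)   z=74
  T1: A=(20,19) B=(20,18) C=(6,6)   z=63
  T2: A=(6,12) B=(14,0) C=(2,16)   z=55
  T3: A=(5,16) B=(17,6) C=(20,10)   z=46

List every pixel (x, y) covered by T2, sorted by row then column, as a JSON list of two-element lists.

T0:
  degenerate (2·area = 0) — covers nothing
T1:
  2·area = 14  (B↔C swapped to make it positive)
  edge (20, 19)→(6, 6): d=(-14,-13) inclusive
  edge (6, 6)→(20, 18): d=(14,12) inclusive
  edge (20, 18)→(20, 19): d=(0,1) inclusive
  covered (0 px):
    · · · · · · · · · · ·
    · · · · · · · · · · ·
    · · · · · · · · · · ·
    · · · · · · · · · · ·
    · · · · · · · · · · ·
    · · · · · · · · · · ·
    · · · · · · · · · · ·
    · · · · · · · · · · ·
    · · · · · · · · · · ·
    · · · · · · · · · · ·
T2:
  2·area = 16  (B↔C swapped to make it positive)
  edge (6, 12)→(2, 16): d=(-4,4) inclusive
  edge (2, 16)→(14, 0): d=(12,-16) inclusive
  edge (14, 0)→(6, 12): d=(-8,12) inclusive
    (8,0)@(17, 1): e=[0,60,-44] → ·  [on edge]
    (7,1)@(15, 3): e=[0,52,-36] → ·  [on edge]
    (6,2)@(13, 5): e=[0,44,-28] → ·  [on edge]
    (4,3)@(9, 7): e=[8,4,4] → #
    (5,3)@(11, 7): e=[0,36,-20] → ·  [on edge]
    (4,4)@(9, 9): e=[0,28,-12] → ·  [on edge]
    (3,5)@(7, 11): e=[0,20,-4] → ·  [on edge]
    (2,6)@(5, 13): e=[0,12,4] → #  [on edge]
    (3,6)@(7, 13): e=[-8,44,-20] → ·
    (1,7)@(3, 15): e=[0,4,12] → #  [on edge]
    (2,7)@(5, 15): e=[-8,36,-12] → ·
    (0,8)@(1, 17): e=[0,-4,20] → ·  [on edge]
  covered (3 px):
    · · · · · · · · · · ·
    · · · · · · · · · · ·
    · · · · · · · · · · ·
    · · · · # · · · · · ·
    · · · · · · · · · · ·
    · · · · · · · · · · ·
    · · # · · · · · · · ·
    · # · · · · · · · · ·
    · · · · · · · · · · ·
    · · · · · · · · · · ·
T3:
  2·area = 78
  edge (5, 16)→(17, 6): d=(12,-10) inclusive
  edge (17, 6)→(20, 10): d=(3,4) inclusive
  edge (20, 10)→(5, 16): d=(-15,6) inclusive
    (8,3)@(17, 7): e=[12,3,63] → #
    (9,3)@(19, 7): e=[32,-5,51] → ·
    (7,4)@(15, 9): e=[16,17,45] → #
    (9,4)@(19, 9): e=[56,1,21] → #
    (10,4)@(21, 9): e=[76,-7,9] → ·
    (5,5)@(11, 11): e=[0,39,39] → #  [on edge]
    (6,5)@(13, 11): e=[20,31,27] → #
    (9,5)@(19, 11): e=[80,7,-9] → ·
    (4,6)@(9, 13): e=[4,53,21] → #
    (6,6)@(13, 13): e=[44,37,-3] → ·
    (7,6)@(15, 13): e=[64,29,-15] → ·
    (8,6)@(17, 13): e=[84,21,-27] → ·
  covered (11 px):
    · · · · · · · · · · ·
    · · · · · · · · · · ·
    · · · · · · · · · · ·
    · · · · · · · · # · ·
    · · · · · · · # # # ·
    · · · · · # # # # · ·
    · · · · # # · · · · ·
    · · · # · · · · · · ·
    · · · · · · · · · · ·
    · · · · · · · · · · ·

Final: [[4,3],[2,6],[1,7]]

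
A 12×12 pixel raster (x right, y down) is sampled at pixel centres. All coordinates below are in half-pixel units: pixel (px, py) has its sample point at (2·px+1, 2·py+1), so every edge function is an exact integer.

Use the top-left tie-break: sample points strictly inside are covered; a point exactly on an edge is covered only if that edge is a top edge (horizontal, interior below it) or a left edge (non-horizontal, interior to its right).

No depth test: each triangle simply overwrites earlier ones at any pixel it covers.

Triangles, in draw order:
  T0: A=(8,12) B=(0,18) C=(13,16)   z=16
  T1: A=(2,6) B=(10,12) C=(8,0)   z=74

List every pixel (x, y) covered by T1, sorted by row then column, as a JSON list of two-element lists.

T0:
  2·area = 62  (B↔C swapped to make it positive)
  edge (8, 12)→(13, 16): d=(5,4) right/bottom  bias=-1
  edge (13, 16)→(0, 18): d=(-13,2) right/bottom  bias=-1
  edge (0, 18)→(8, 12): d=(8,-6) top-left  bias=+0
    (3,6)@(7, 13): e=[9,51,2] → X
    (4,6)@(9, 13): e=[1,47,14] → X
    (5,6)@(11, 13): e=[-7,43,26] → .
    (2,7)@(5, 15): e=[27,29,6] → X
    (5,7)@(11, 15): e=[3,17,42] → X
    (6,7)@(13, 15): e=[-5,13,54] → .
    (1,8)@(3, 17): e=[45,7,10] → X
    (3,8)@(7, 17): e=[29,-1,34] → .
    (4,8)@(9, 17): e=[21,-5,46] → .
    (5,8)@(11, 17): e=[13,-9,58] → .
    (1,9)@(3, 19): e=[55,-19,26] → .
    (2,9)@(5, 19): e=[47,-23,38] → .
  covered (8 px):
    . . . . . . . . . . . .
    . . . . . . . . . . . .
    . . . . . . . . . . . .
    . . . . . . . . . . . .
    . . . . . . . . . . . .
    . . . . . . . . . . . .
    . . . X X . . . . . . .
    . . X X X X . . . . . .
    . X X . . . . . . . . .
    . . . . . . . . . . . .
    . . . . . . . . . . . .
    . . . . . . . . . . . .
T1:
  2·area = 84  (B↔C swapped to make it positive)
  edge (2, 6)→(8, 0): d=(6,-6) top-left  bias=+0
  edge (8, 0)→(10, 12): d=(2,12) right/bottom  bias=-1
  edge (10, 12)→(2, 6): d=(-8,-6) top-left  bias=+0
    (3,0)@(7, 1): e=[0,14,70] → X  [on edge]
    (4,0)@(9, 1): e=[12,-10,82] → .
    (2,1)@(5, 3): e=[0,42,42] → X  [on edge]
    (4,1)@(9, 3): e=[24,-6,66] → .
    (1,2)@(3, 5): e=[0,70,14] → X  [on edge]
    (4,2)@(9, 5): e=[36,-2,50] → .
    (0,3)@(1, 7): e=[0,98,-14] → .  [on edge]
    (1,3)@(3, 7): e=[12,74,-2] → .
    (2,3)@(5, 7): e=[24,50,10] → X
    (4,3)@(9, 7): e=[48,2,34] → X
    (5,3)@(11, 7): e=[60,-22,46] → .
    (2,4)@(5, 9): e=[36,54,-6] → .
  covered (12 px):
    . . . X . . . . . . . .
    . . X X . . . . . . . .
    . X X X . . . . . . . .
    . . X X X . . . . . . .
    . . . X X . . . . . . .
    . . . . X . . . . . . .
    . . . . . . . . . . . .
    . . . . . . . . . . . .
    . . . . . . . . . . . .
    . . . . . . . . . . . .
    . . . . . . . . . . . .
    . . . . . . . . . . . .

Result: [[3,0],[2,1],[3,1],[1,2],[2,2],[3,2],[2,3],[3,3],[4,3],[3,4],[4,4],[4,5]]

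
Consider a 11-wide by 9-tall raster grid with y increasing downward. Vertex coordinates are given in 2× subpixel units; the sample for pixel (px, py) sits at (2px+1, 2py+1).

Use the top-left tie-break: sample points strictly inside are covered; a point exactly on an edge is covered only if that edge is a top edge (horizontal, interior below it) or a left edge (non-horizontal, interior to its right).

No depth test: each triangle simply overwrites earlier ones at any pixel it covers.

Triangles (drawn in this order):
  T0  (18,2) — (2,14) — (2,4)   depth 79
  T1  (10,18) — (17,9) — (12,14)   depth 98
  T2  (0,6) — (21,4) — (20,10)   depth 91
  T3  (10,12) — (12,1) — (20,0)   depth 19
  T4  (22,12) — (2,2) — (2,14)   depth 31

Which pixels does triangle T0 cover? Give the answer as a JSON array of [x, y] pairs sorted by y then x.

T0:
  2·area = 160
  edge (18, 2)→(2, 14): d=(-16,12) right/bottom  bias=-1
  edge (2, 14)→(2, 4): d=(0,-10) top-left  bias=+0
  edge (2, 4)→(18, 2): d=(16,-2) top-left  bias=+0
    (5,1)@(11, 3): e=[68,90,2] → X
    (6,1)@(13, 3): e=[44,110,6] → X
    (7,1)@(15, 3): e=[20,130,10] → X
    (8,1)@(17, 3): e=[-4,150,14] → .
    (1,2)@(3, 5): e=[132,10,18] → X
    (2,2)@(5, 5): e=[108,30,22] → X
    (3,2)@(7, 5): e=[84,50,26] → X
    (4,2)@(9, 5): e=[60,70,30] → X
    (7,2)@(15, 5): e=[-12,130,42] → .
    (1,3)@(3, 7): e=[100,10,50] → X
    (6,3)@(13, 7): e=[-20,110,70] → .
    (1,4)@(3, 9): e=[68,10,82] → X
  covered (20 px):
    . . . . . . . . . . .
    . . . . . X X X . . .
    . X X X X X X . . . .
    . X X X X X . . . . .
    . X X X . . . . . . .
    . X X . . . . . . . .
    . X . . . . . . . . .
    . . . . . . . . . . .
    . . . . . . . . . . .
T1:
  2·area = 10  (B↔C swapped to make it positive)
  edge (10, 18)→(12, 14): d=(2,-4) top-left  bias=+0
  edge (12, 14)→(17, 9): d=(5,-5) top-left  bias=+0
  edge (17, 9)→(10, 18): d=(-7,9) right/bottom  bias=-1
    (10,2)@(21, 5): e=[18,0,-8] → .  [on edge]
    (9,3)@(19, 7): e=[14,0,-4] → .  [on edge]
    (8,4)@(17, 9): e=[10,0,0] → .  [on edge]
    (7,5)@(15, 11): e=[6,0,4] → X  [on edge]
    (8,5)@(17, 11): e=[14,10,-14] → .
    (6,6)@(13, 13): e=[2,0,8] → X  [on edge]
    (7,6)@(15, 13): e=[10,10,-10] → .
    (5,7)@(11, 15): e=[-2,0,12] → .  [on edge]
    (6,7)@(13, 15): e=[6,10,-6] → .
    (4,8)@(9, 17): e=[-6,0,16] → .  [on edge]
  covered (2 px):
    . . . . . . . . . . .
    . . . . . . . . . . .
    . . . . . . . . . . .
    . . . . . . . . . . .
    . . . . . . . . . . .
    . . . . . . . X . . .
    . . . . . . X . . . .
    . . . . . . . . . . .
    . . . . . . . . . . .
T2:
  2·area = 124
  edge (0, 6)→(21, 4): d=(21,-2) top-left  bias=+0
  edge (21, 4)→(20, 10): d=(-1,6) right/bottom  bias=-1
  edge (20, 10)→(0, 6): d=(-20,-4) top-left  bias=+0
    (5,2)@(11, 5): e=[1,59,64] → X
    (6,2)@(13, 5): e=[5,47,72] → X
    (7,2)@(15, 5): e=[9,35,80] → X
    (8,2)@(17, 5): e=[13,23,88] → X
    (9,2)@(19, 5): e=[17,11,96] → X
    (10,2)@(21, 5): e=[21,-1,104] → .
    (2,3)@(5, 7): e=[31,93,0] → X  [on edge]
    (3,3)@(7, 7): e=[35,81,8] → X
    (4,3)@(9, 7): e=[39,69,16] → X
    (10,3)@(21, 7): e=[63,-3,64] → .
    (2,4)@(5, 9): e=[73,91,-40] → .
    (3,4)@(7, 9): e=[77,79,-32] → .
    (7,4)@(15, 9): e=[93,31,0] → X  [on edge]
  covered (16 px):
    . . . . . . . . . . .
    . . . . . . . . . . .
    . . . . . X X X X X .
    . . X X X X X X X X .
    . . . . . . . X X X .
    . . . . . . . . . . .
    . . . . . . . . . . .
    . . . . . . . . . . .
    . . . . . . . . . . .
T3:
  2·area = 86
  edge (10, 12)→(12, 1): d=(2,-11) top-left  bias=+0
  edge (12, 1)→(20, 0): d=(8,-1) top-left  bias=+0
  edge (20, 0)→(10, 12): d=(-10,12) right/bottom  bias=-1
    (6,0)@(13, 1): e=[11,1,74] → X
    (7,0)@(15, 1): e=[33,3,50] → X
    (8,0)@(17, 1): e=[55,5,26] → X
    (9,0)@(19, 1): e=[77,7,2] → X
    (10,0)@(21, 1): e=[99,9,-22] → .
    (6,1)@(13, 3): e=[15,17,54] → X
    (9,1)@(19, 3): e=[81,23,-18] → .
    (6,2)@(13, 5): e=[19,33,34] → X
    (8,2)@(17, 5): e=[63,37,-14] → .
    (5,3)@(11, 7): e=[1,47,38] → X
    (7,3)@(15, 7): e=[45,51,-10] → .
    (5,4)@(11, 9): e=[5,63,18] → X
  covered (12 px):
    . . . . . . X X X X .
    . . . . . . X X X . .
    . . . . . . X X . . .
    . . . . . X X . . . .
    . . . . . X . . . . .
    . . . . . . . . . . .
    . . . . . . . . . . .
    . . . . . . . . . . .
    . . . . . . . . . . .
T4:
  2·area = 240  (B↔C swapped to make it positive)
  edge (22, 12)→(2, 14): d=(-20,2) right/bottom  bias=-1
  edge (2, 14)→(2, 2): d=(0,-12) top-left  bias=+0
  edge (2, 2)→(22, 12): d=(20,10) right/bottom  bias=-1
    (1,1)@(3, 3): e=[218,12,10] → X
    (2,1)@(5, 3): e=[214,36,-10] → .
    (1,2)@(3, 5): e=[178,12,50] → X
    (2,2)@(5, 5): e=[174,36,30] → X
    (3,2)@(7, 5): e=[170,60,10] → X
    (4,2)@(9, 5): e=[166,84,-10] → .
    (1,3)@(3, 7): e=[138,12,90] → X
    (4,3)@(9, 7): e=[126,84,30] → X
    (5,3)@(11, 7): e=[122,108,10] → X
    (6,3)@(13, 7): e=[118,132,-10] → .
    (1,4)@(3, 9): e=[98,12,130] → X
    (6,4)@(13, 9): e=[78,132,30] → X
  covered (30 px):
    . . . . . . . . . . .
    . X . . . . . . . . .
    . X X X . . . . . . .
    . X X X X X . . . . .
    . X X X X X X X . . .
    . X X X X X X X X X .
    . X X X X X . . . . .
    . . . . . . . . . . .
    . . . . . . . . . . .

Final: [[5,1],[6,1],[7,1],[1,2],[2,2],[3,2],[4,2],[5,2],[6,2],[1,3],[2,3],[3,3],[4,3],[5,3],[1,4],[2,4],[3,4],[1,5],[2,5],[1,6]]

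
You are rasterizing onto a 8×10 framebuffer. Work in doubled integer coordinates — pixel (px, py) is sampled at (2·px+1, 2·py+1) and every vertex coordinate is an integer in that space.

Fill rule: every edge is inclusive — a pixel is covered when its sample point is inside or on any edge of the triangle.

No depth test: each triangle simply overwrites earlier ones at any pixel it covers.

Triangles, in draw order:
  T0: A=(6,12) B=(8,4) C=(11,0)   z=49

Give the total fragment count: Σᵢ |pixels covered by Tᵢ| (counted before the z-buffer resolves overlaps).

T0:
  2·area = 16
  edge (6, 12)→(8, 4): d=(2,-8) inclusive
  edge (8, 4)→(11, 0): d=(3,-4) inclusive
  edge (11, 0)→(6, 12): d=(-5,12) inclusive
    (4,1)@(9, 3): e=[6,1,9] → #
    (5,1)@(11, 3): e=[22,9,-15] → ·
    (4,2)@(9, 5): e=[10,7,-1] → ·
    (3,4)@(7, 9): e=[2,11,3] → #
    (4,4)@(9, 9): e=[18,19,-21] → ·
    (3,5)@(7, 11): e=[6,17,-7] → ·
  covered (2 px):
    · · · · · · · ·
    · · · · # · · ·
    · · · · · · · ·
    · · · · · · · ·
    · · · # · · · ·
    · · · · · · · ·
    · · · · · · · ·
    · · · · · · · ·
    · · · · · · · ·
    · · · · · · · ·

Answer: 2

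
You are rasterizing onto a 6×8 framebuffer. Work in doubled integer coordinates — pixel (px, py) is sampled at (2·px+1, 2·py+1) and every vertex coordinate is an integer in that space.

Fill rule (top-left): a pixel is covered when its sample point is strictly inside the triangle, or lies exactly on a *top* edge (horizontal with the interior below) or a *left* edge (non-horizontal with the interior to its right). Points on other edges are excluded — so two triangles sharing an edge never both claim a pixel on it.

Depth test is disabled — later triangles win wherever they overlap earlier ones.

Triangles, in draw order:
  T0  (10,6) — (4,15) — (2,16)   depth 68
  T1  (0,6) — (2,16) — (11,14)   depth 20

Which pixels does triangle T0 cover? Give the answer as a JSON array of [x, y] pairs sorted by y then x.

T0:
  2·area = 12
  edge (10, 6)→(4, 15): d=(-6,9) right/bottom  bias=-1
  edge (4, 15)→(2, 16): d=(-2,1) right/bottom  bias=-1
  edge (2, 16)→(10, 6): d=(8,-10) top-left  bias=+0
    (2,6)@(5, 13): e=[3,3,6] → █
    (3,6)@(7, 13): e=[-15,1,26] → ·
    (1,7)@(3, 15): e=[9,1,2] → █
    (2,7)@(5, 15): e=[-9,-1,22] → ·
  covered (2 px):
    · · · · · ·
    · · · · · ·
    · · · · · ·
    · · · · · ·
    · · · · · ·
    · · · · · ·
    · · █ · · ·
    · █ · · · ·
T1:
  2·area = 94  (B↔C swapped to make it positive)
  edge (0, 6)→(11, 14): d=(11,8) right/bottom  bias=-1
  edge (11, 14)→(2, 16): d=(-9,2) right/bottom  bias=-1
  edge (2, 16)→(0, 6): d=(-2,-10) top-left  bias=+0
    (0,3)@(1, 7): e=[3,83,8] → █
    (1,3)@(3, 7): e=[-13,79,28] → ·
    (0,4)@(1, 9): e=[25,65,4] → █
    (1,4)@(3, 9): e=[9,61,24] → █
    (2,4)@(5, 9): e=[-7,57,44] → ·
    (0,5)@(1, 11): e=[47,47,0] → █  [on edge]
    (2,5)@(5, 11): e=[15,39,40] → █
    (3,5)@(7, 11): e=[-1,35,60] → ·
    (0,6)@(1, 13): e=[69,29,-4] → ·
    (1,6)@(3, 13): e=[53,25,16] → █
    (3,6)@(7, 13): e=[21,17,56] → █
    (4,6)@(9, 13): e=[5,13,76] → █
  covered (12 px):
    · · · · · ·
    · · · · · ·
    · · · · · ·
    █ · · · · ·
    █ █ · · · ·
    █ █ █ · · ·
    · █ █ █ █ ·
    · █ █ · · ·

Result: [[2,6],[1,7]]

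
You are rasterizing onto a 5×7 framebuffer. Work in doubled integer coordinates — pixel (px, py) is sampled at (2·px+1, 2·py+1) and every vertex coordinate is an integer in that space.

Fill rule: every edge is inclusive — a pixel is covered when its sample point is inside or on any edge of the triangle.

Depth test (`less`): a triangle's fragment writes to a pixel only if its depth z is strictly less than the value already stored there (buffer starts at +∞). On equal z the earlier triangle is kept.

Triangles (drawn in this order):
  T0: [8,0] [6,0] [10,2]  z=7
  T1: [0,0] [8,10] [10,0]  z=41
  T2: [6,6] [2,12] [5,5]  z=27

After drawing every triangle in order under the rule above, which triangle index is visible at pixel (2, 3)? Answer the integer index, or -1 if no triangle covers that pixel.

T0:
  2·area = 4  (B↔C swapped to make it positive)
  edge (8, 0)→(10, 2): d=(2,2) inclusive
  edge (10, 2)→(6, 0): d=(-4,-2) inclusive
  edge (6, 0)→(8, 0): d=(2,0) inclusive
    (4,0)@(9, 1): e=[0,2,2] → X  [on edge]
    (4,1)@(9, 3): e=[4,-6,6] → .
  covered (1 px):
    . . . . X
    . . . . .
    . . . . .
    . . . . .
    . . . . .
    . . . . .
    . . . . .
T1:
  2·area = 100  (B↔C swapped to make it positive)
  edge (0, 0)→(10, 0): d=(10,0) inclusive
  edge (10, 0)→(8, 10): d=(-2,10) inclusive
  edge (8, 10)→(0, 0): d=(-8,-10) inclusive
    (0,0)@(1, 1): e=[10,88,2] → X
    (1,0)@(3, 1): e=[10,68,22] → X
    (2,0)@(5, 1): e=[10,48,42] → X
    (3,0)@(7, 1): e=[10,28,62] → X
    (4,0)@(9, 1): e=[10,8,82] → X
    (0,1)@(1, 3): e=[30,84,-14] → .
    (1,1)@(3, 3): e=[30,64,6] → X
    (1,2)@(3, 5): e=[50,60,-10] → .
    (2,2)@(5, 5): e=[50,40,10] → X
    (4,2)@(9, 5): e=[50,0,50] → X  [on edge]
    (2,3)@(5, 7): e=[70,36,-6] → .
    (3,3)@(7, 7): e=[70,16,14] → X
  covered (13 px):
    X X X X X
    . X X X X
    . . X X X
    . . . X .
    . . . . .
    . . . . .
    . . . . .
T2:
  2·area = 10
  edge (6, 6)→(2, 12): d=(-4,6) inclusive
  edge (2, 12)→(5, 5): d=(3,-7) inclusive
  edge (5, 5)→(6, 6): d=(1,1) inclusive
    (0,0)@(1, 1): e=[50,-40,0] → .  [on edge]
    (1,1)@(3, 3): e=[30,-20,0] → .  [on edge]
    (2,2)@(5, 5): e=[10,0,0] → X  [on edge]
    (3,2)@(7, 5): e=[-2,14,-2] → .
    (2,3)@(5, 7): e=[2,6,2] → X
    (3,3)@(7, 7): e=[-10,20,0] → .  [on edge]
    (2,4)@(5, 9): e=[-6,12,4] → .
    (4,4)@(9, 9): e=[-30,40,0] → .  [on edge]
  covered (2 px):
    . . . . .
    . . . . .
    . . X . .
    . . X . .
    . . . . .
    . . . . .
    . . . . .

Z-buffer (winner per pixel, '.' = empty):
  1 1 1 1 0
  . 1 1 1 1
  . . 2 1 1
  . . 2 1 .
  . . . . .
  . . . . .
  . . . . .

Result: 2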